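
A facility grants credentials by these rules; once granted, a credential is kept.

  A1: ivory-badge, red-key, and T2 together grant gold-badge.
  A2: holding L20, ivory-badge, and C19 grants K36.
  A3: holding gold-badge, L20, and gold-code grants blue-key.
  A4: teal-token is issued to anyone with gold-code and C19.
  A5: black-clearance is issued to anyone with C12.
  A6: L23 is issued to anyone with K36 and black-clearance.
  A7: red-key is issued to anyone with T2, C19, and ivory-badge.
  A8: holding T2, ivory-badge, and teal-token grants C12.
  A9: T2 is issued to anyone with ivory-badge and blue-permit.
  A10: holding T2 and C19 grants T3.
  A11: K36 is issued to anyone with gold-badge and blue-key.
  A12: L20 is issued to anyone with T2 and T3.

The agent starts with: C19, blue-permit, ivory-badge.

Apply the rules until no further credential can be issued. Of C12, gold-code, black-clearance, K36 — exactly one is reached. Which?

Holding ivory-badge and blue-permit grants T2 (A9).
Holding T2 and C19 grants T3 (A10).
Holding T2 and T3 grants L20 (A12).
Holding L20, ivory-badge, and C19 grants K36 (A2).
black-clearance would need C12 (A5), but C12 is never granted. C12 would need T2, ivory-badge, and teal-token (A8), but teal-token is never granted. No rule produces gold-code, and it is not given.

K36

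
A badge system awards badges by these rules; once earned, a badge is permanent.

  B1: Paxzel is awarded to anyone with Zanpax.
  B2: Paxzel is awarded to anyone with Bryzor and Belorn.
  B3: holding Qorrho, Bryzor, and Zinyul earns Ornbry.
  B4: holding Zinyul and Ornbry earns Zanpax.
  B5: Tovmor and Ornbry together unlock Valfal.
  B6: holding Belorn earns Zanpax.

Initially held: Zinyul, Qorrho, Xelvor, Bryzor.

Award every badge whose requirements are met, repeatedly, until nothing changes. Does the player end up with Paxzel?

Yes

With Qorrho, Bryzor, and Zinyul, Ornbry is earned (B3).
With Zinyul and Ornbry, Zanpax is earned (B4).
With Zanpax, Paxzel is earned (B1).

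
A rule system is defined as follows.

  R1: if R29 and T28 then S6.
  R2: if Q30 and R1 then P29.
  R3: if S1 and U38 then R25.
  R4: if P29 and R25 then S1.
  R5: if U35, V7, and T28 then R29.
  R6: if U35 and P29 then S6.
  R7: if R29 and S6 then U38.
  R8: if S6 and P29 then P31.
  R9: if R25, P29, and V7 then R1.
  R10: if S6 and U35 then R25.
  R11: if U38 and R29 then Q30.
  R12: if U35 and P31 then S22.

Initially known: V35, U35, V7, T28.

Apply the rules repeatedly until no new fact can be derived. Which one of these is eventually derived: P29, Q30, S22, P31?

From U35, V7, and T28, R5 gives R29.
From R29 and T28, R1 gives S6.
From R29 and S6, R7 gives U38.
U38 and R29 hold, so Q30 follows (R11).
P29 would need Q30 and R1 (R2), but R1 is never established. P31 would need S6 and P29 (R8), but P29 is never established. S22 would need U35 and P31 (R12), but P31 is never established.

Q30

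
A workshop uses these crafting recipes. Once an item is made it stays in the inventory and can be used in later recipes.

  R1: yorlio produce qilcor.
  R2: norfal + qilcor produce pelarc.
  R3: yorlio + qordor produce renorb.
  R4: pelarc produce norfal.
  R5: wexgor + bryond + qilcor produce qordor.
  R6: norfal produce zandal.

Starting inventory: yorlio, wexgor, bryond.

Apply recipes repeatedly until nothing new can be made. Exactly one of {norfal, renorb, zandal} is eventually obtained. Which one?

yorlio → qilcor (R1).
wexgor + bryond + qilcor → qordor (R5).
Using R3, yorlio and qordor make renorb.
zandal would need norfal (R6), but norfal is never obtained. norfal would need pelarc (R4), but pelarc is never obtained.

renorb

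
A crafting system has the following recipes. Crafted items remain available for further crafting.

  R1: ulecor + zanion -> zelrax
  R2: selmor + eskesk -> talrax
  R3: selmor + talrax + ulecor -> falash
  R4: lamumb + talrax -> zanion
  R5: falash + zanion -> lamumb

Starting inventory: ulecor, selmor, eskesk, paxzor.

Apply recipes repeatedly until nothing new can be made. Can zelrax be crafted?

No

zelrax would need ulecor and zanion (R1), but zanion is never obtained.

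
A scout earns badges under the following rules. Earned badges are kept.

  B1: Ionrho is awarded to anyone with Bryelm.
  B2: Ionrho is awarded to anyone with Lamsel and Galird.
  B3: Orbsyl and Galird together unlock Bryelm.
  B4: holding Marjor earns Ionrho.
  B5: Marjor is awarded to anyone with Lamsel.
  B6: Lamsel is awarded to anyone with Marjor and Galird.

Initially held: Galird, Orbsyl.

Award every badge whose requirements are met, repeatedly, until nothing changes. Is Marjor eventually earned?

No

Marjor would need Lamsel (B5), but Lamsel is never earned.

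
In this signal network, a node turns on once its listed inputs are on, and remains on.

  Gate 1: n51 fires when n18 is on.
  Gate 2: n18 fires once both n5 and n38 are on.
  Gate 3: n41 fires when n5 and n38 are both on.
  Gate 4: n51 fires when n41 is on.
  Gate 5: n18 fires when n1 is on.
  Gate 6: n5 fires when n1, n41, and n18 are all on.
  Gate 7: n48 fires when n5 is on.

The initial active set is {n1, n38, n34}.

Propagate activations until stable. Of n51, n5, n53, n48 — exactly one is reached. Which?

n51

n1 is on, so n18 fires (Gate 5).
Gate 1: n18 on → n51 on.
n48 would need n5 (Gate 7), but n5 never turns on. No rule produces n53, and it is not given. n5 would need n1, n41, and n18 (Gate 6), but n41 never turns on.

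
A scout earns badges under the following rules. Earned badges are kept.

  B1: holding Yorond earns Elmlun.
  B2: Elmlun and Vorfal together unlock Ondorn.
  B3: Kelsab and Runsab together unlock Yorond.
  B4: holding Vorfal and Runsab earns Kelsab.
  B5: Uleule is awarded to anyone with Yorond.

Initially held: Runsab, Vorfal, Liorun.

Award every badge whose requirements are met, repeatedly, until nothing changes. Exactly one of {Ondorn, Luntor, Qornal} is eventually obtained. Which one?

With Vorfal and Runsab, Kelsab is earned (B4).
With Kelsab and Runsab, Yorond is earned (B3).
With Yorond, Elmlun is earned (B1).
With Elmlun and Vorfal, Ondorn is earned (B2).
No rule produces Luntor, and it is not given. No rule produces Qornal, and it is not given.

Ondorn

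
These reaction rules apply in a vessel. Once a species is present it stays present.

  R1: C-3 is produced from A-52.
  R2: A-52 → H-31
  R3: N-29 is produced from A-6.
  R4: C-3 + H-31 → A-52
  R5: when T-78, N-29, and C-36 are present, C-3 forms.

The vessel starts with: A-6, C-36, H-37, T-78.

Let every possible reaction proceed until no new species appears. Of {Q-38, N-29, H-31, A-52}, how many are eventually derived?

1

A-6 present → N-29 forms (R3).
No rule produces Q-38, and it is not given.
N-29: reached.
H-31 would need A-52 (R2), but A-52 never forms.
A-52 would need C-3 and H-31 (R4), but H-31 never forms.
Reached: N-29 — 1 of the 4.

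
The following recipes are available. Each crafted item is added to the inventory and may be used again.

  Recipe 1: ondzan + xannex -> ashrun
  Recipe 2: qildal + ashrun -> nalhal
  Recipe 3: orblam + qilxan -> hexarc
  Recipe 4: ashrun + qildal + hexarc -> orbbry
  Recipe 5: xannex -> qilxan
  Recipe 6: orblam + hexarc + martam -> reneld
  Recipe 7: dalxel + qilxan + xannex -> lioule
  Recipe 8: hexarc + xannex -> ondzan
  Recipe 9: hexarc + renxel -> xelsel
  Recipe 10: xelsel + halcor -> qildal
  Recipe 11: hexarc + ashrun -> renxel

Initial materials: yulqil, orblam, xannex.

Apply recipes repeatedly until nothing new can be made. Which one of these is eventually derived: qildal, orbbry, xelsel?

xelsel

Using Recipe 5, xannex makes qilxan.
orblam + qilxan -> hexarc (Recipe 3).
Using Recipe 8, hexarc and xannex make ondzan.
Using Recipe 1, ondzan and xannex make ashrun.
hexarc + ashrun -> renxel (Recipe 11).
hexarc + renxel -> xelsel (Recipe 9).
qildal would need xelsel and halcor (Recipe 10), but halcor is never obtained. orbbry would need ashrun, qildal, and hexarc (Recipe 4), but qildal is never obtained.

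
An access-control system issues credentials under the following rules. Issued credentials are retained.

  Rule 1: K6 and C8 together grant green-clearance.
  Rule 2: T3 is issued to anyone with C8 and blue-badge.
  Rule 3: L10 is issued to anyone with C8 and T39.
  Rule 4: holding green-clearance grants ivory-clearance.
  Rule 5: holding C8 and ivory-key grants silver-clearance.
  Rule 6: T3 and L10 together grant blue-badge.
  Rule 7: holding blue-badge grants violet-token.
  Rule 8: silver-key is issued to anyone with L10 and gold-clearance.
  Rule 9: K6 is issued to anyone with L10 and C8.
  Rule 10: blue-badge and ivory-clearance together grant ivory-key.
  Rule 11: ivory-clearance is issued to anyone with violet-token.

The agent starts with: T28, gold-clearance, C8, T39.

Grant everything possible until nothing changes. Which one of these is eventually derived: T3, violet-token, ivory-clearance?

Holding C8 and T39 grants L10 (Rule 3).
Holding L10 and C8 grants K6 (Rule 9).
Holding K6 and C8 grants green-clearance (Rule 1).
Holding green-clearance grants ivory-clearance (Rule 4).
T3 would need C8 and blue-badge (Rule 2), but blue-badge is never granted. violet-token would need blue-badge (Rule 7), but blue-badge is never granted.

ivory-clearance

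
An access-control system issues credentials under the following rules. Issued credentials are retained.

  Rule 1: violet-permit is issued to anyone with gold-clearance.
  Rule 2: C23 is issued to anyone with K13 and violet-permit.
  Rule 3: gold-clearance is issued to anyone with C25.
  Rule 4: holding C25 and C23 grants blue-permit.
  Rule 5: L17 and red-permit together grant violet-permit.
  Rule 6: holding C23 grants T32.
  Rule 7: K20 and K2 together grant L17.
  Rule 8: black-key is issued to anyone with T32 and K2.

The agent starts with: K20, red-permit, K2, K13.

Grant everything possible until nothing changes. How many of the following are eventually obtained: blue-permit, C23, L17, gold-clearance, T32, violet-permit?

4

Holding K20 and K2 grants L17 (Rule 7).
Holding L17 and red-permit grants violet-permit (Rule 5).
Holding K13 and violet-permit grants C23 (Rule 2).
Holding C23 grants T32 (Rule 6).
blue-permit would need C25 and C23 (Rule 4), but C25 is never granted.
C23: reached.
L17: reached.
gold-clearance would need C25 (Rule 3), but C25 is never granted.
T32: reached.
violet-permit: reached.
Reached: C23, L17, T32, and violet-permit — 4 of the 6.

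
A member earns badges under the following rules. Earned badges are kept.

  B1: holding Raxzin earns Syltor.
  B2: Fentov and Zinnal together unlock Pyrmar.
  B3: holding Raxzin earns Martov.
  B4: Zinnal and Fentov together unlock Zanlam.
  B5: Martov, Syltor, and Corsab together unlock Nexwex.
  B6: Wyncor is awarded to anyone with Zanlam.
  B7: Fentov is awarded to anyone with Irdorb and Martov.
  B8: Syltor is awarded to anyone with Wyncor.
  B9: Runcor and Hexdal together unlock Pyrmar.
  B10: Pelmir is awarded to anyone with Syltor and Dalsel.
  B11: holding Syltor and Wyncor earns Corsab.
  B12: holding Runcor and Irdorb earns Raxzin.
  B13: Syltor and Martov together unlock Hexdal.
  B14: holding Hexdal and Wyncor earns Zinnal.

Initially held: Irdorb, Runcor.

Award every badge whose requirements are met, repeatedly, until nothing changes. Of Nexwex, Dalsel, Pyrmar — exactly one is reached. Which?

Pyrmar

With Runcor and Irdorb, Raxzin is earned (B12).
With Raxzin, Syltor is earned (B1).
With Raxzin, Martov is earned (B3).
With Syltor and Martov, Hexdal is earned (B13).
With Runcor and Hexdal, Pyrmar is earned (B9).
Nexwex would need Martov, Syltor, and Corsab (B5), but Corsab is never earned. No rule produces Dalsel, and it is not given.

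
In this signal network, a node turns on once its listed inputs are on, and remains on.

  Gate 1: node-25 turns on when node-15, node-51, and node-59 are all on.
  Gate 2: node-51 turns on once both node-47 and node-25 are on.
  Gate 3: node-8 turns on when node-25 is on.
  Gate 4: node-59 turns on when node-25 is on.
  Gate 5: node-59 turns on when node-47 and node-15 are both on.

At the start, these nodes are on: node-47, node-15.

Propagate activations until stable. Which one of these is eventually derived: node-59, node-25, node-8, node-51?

node-59

node-47 and node-15 are on, so node-59 turns on (Gate 5).
node-51 would need node-47 and node-25 (Gate 2), but node-25 never turns on. node-8 would need node-25 (Gate 3), but node-25 never turns on. node-25 would need node-15, node-51, and node-59 (Gate 1), but node-51 never turns on.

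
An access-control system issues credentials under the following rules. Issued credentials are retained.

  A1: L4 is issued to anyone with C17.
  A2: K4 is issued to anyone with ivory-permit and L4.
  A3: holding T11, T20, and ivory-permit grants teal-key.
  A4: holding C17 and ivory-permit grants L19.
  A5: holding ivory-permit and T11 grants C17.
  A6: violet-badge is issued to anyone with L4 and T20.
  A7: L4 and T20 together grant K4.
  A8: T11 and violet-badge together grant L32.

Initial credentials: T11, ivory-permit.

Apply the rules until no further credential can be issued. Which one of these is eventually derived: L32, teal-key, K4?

Holding ivory-permit and T11 grants C17 (A5).
Holding C17 grants L4 (A1).
Holding ivory-permit and L4 grants K4 (A2).
teal-key would need T11, T20, and ivory-permit (A3), but T20 is never granted. L32 would need T11 and violet-badge (A8), but violet-badge is never granted.

K4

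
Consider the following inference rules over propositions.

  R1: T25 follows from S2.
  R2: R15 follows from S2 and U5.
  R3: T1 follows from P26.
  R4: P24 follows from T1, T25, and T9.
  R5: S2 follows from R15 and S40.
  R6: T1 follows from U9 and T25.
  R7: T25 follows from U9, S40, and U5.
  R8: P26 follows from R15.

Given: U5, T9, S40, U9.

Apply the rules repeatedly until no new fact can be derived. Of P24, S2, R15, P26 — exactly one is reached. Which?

U9, S40, and U5 hold, so T25 follows (R7).
U9 and T25 hold, so T1 follows (R6).
T1, T25, and T9 hold, so P24 follows (R4).
R15 would need S2 and U5 (R2), but S2 is never established. P26 would need R15 (R8), but R15 is never established. S2 would need R15 and S40 (R5), but R15 is never established.

P24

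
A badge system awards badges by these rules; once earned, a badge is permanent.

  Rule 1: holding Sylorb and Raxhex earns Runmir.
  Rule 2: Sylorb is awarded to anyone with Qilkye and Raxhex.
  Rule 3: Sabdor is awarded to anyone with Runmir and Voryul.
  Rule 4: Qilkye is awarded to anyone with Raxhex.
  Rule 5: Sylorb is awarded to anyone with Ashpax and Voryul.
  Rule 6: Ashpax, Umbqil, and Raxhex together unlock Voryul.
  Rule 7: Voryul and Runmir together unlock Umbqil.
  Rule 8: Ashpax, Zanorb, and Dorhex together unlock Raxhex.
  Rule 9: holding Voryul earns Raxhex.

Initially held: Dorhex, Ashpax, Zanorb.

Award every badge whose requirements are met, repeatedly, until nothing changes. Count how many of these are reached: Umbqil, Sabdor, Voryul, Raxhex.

1

With Ashpax, Zanorb, and Dorhex, Raxhex is earned (Rule 8).
Umbqil would need Voryul and Runmir (Rule 7), but Voryul is never earned.
Sabdor would need Runmir and Voryul (Rule 3), but Voryul is never earned.
Voryul would need Ashpax, Umbqil, and Raxhex (Rule 6), but Umbqil is never earned.
Raxhex: reached.
Reached: Raxhex — 1 of the 4.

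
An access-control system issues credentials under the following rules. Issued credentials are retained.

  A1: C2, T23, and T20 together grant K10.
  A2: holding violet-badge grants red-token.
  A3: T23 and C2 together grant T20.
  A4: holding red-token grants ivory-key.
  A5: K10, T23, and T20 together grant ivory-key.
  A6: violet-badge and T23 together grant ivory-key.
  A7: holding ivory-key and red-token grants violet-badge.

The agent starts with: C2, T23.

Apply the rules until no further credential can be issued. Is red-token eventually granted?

red-token would need violet-badge (A2), but violet-badge is never granted.

No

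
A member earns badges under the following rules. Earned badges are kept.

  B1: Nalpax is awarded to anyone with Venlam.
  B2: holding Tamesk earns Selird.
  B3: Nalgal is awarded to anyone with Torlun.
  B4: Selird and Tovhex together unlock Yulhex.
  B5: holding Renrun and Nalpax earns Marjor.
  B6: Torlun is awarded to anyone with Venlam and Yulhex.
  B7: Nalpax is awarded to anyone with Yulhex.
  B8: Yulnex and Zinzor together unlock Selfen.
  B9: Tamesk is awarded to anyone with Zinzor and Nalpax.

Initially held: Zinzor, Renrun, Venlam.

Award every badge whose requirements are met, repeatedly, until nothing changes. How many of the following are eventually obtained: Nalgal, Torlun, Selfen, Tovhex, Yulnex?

0

Nalgal would need Torlun (B3), but Torlun is never earned.
Torlun would need Venlam and Yulhex (B6), but Yulhex is never earned.
Selfen would need Yulnex and Zinzor (B8), but Yulnex is never earned.
No rule produces Tovhex, and it is not given.
No rule produces Yulnex, and it is not given.
None of the 5 are reached.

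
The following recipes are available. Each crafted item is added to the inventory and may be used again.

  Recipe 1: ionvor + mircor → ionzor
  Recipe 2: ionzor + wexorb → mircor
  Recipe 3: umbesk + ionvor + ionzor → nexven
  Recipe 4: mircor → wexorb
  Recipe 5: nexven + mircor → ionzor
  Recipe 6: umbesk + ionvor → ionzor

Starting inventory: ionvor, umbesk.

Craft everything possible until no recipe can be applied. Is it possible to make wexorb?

wexorb would need mircor (Recipe 4), but mircor is never obtained.

No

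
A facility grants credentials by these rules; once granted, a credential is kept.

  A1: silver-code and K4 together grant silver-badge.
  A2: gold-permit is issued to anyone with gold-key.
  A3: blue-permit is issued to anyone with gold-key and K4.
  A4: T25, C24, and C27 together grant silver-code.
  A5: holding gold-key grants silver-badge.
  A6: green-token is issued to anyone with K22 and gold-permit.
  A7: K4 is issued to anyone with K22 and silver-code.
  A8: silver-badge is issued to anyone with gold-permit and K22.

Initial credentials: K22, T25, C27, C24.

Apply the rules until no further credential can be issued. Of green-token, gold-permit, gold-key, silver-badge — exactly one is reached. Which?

Holding T25, C24, and C27 grants silver-code (A4).
Holding K22 and silver-code grants K4 (A7).
Holding silver-code and K4 grants silver-badge (A1).
gold-permit would need gold-key (A2), but gold-key is never granted. No rule produces gold-key, and it is not given. green-token would need K22 and gold-permit (A6), but gold-permit is never granted.

silver-badge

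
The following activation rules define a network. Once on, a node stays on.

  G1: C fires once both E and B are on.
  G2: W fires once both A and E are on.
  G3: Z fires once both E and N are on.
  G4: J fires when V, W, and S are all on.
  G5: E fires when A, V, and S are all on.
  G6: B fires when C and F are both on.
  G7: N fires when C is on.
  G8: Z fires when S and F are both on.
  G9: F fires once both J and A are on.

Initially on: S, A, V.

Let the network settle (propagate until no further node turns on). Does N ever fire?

No

N would need C (G7), but C never turns on.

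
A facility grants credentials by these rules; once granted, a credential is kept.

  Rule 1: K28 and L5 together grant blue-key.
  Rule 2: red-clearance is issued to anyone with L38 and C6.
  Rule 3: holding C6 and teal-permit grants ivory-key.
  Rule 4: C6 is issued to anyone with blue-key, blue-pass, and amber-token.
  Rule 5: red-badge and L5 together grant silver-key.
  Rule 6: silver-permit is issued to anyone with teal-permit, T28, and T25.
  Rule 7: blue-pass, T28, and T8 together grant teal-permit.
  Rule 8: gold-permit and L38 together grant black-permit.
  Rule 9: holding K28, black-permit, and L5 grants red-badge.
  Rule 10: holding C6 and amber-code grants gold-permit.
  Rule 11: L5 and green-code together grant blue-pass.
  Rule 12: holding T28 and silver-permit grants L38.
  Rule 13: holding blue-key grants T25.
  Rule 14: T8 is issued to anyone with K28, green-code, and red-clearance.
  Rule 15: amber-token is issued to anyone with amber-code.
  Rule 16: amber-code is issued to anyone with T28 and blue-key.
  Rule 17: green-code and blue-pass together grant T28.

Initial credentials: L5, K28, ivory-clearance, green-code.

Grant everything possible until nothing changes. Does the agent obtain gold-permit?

Holding K28 and L5 grants blue-key (Rule 1).
Holding L5 and green-code grants blue-pass (Rule 11).
Holding green-code and blue-pass grants T28 (Rule 17).
Holding T28 and blue-key grants amber-code (Rule 16).
Holding amber-code grants amber-token (Rule 15).
Holding blue-key, blue-pass, and amber-token grants C6 (Rule 4).
Holding C6 and amber-code grants gold-permit (Rule 10).

Yes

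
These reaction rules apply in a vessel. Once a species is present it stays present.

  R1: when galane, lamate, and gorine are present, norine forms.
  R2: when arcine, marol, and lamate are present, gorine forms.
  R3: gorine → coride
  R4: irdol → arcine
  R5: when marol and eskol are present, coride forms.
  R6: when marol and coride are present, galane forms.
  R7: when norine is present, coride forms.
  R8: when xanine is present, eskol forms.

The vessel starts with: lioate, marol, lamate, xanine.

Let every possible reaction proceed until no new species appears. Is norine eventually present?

No

norine would need galane, lamate, and gorine (R1), but gorine never forms.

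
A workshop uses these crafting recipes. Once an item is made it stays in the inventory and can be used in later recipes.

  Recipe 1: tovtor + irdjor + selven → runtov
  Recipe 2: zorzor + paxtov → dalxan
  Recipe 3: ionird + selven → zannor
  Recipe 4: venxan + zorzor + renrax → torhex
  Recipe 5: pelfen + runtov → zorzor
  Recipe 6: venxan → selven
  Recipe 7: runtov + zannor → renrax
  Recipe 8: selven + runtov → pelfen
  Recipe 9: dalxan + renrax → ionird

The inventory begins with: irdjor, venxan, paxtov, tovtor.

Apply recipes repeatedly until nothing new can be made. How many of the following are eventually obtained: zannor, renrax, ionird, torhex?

zannor would need ionird and selven (Recipe 3), but ionird is never obtained.
renrax would need runtov and zannor (Recipe 7), but zannor is never obtained.
ionird would need dalxan and renrax (Recipe 9), but renrax is never obtained.
torhex would need venxan, zorzor, and renrax (Recipe 4), but renrax is never obtained.
None of the 4 are reached.

0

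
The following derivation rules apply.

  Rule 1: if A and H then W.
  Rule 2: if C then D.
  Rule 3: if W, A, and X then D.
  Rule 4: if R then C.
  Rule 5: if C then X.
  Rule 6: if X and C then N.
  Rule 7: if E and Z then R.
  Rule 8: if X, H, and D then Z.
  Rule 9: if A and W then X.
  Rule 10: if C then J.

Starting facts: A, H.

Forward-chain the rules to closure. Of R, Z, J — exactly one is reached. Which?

A and H hold, so W follows (Rule 1).
A and W hold, so X follows (Rule 9).
From W, A, and X, Rule 3 gives D.
X, H, and D hold, so Z follows (Rule 8).
R would need E and Z (Rule 7), but E is never established. J would need C (Rule 10), but C is never established.

Z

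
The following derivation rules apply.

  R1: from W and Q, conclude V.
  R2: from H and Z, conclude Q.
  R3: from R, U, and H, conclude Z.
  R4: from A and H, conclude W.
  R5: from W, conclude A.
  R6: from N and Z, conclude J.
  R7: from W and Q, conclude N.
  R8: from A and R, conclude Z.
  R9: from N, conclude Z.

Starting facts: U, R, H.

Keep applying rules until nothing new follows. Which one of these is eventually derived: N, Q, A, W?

R, U, and H hold, so Z follows (R3).
From H and Z, R2 gives Q.
W would need A and H (R4), but A is never established. A would need W (R5), but W is never established. N would need W and Q (R7), but W is never established.

Q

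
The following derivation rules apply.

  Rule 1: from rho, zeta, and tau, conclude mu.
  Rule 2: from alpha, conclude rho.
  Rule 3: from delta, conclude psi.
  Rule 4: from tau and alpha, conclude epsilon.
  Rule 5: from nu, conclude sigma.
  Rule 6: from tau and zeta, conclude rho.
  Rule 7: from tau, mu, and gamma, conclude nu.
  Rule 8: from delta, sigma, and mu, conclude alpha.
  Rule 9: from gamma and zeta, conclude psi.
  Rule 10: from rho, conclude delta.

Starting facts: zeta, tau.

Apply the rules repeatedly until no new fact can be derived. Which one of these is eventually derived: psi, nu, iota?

psi

From tau and zeta, Rule 6 gives rho.
rho holds, so delta follows (Rule 10).
From delta, Rule 3 gives psi.
No rule produces iota, and it is not given. nu would need tau, mu, and gamma (Rule 7), but gamma is never established.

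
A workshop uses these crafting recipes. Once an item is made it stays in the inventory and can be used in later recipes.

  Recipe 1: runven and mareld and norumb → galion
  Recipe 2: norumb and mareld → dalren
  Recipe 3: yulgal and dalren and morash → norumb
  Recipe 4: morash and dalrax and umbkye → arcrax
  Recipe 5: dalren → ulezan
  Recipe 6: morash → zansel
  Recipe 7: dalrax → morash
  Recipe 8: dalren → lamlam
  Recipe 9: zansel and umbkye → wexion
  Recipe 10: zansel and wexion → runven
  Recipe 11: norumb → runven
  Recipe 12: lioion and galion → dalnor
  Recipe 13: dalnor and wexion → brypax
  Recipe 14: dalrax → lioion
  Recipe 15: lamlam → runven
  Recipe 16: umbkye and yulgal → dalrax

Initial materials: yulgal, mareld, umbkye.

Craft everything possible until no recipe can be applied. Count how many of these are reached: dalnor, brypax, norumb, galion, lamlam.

dalnor would need lioion and galion (Recipe 12), but galion is never obtained.
brypax would need dalnor and wexion (Recipe 13), but dalnor is never obtained.
norumb would need yulgal, dalren, and morash (Recipe 3), but dalren is never obtained.
galion would need runven, mareld, and norumb (Recipe 1), but norumb is never obtained.
lamlam would need dalren (Recipe 8), but dalren is never obtained.
None of the 5 are reached.

0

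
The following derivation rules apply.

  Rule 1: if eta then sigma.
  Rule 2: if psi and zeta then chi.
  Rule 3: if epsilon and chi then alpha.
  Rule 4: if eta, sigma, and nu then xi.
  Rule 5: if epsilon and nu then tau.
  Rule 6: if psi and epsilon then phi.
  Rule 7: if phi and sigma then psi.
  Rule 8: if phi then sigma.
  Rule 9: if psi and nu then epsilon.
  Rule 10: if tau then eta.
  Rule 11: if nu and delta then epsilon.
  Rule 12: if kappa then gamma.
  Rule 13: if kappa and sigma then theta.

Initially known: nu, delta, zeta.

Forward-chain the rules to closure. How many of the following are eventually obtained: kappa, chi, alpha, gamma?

0

No rule produces kappa, and it is not given.
chi would need psi and zeta (Rule 2), but psi is never established.
alpha would need epsilon and chi (Rule 3), but chi is never established.
gamma would need kappa (Rule 12), but kappa is never established.
None of the 4 are reached.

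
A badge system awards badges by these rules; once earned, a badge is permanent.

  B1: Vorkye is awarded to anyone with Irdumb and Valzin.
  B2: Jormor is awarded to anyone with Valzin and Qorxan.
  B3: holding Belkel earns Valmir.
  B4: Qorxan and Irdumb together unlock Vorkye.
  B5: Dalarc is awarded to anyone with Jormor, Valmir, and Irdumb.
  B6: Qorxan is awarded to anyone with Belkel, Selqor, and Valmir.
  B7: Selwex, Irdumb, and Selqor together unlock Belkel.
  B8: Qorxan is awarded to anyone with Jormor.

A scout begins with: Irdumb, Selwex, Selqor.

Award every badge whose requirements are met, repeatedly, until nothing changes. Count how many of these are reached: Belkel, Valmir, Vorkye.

3

With Selwex, Irdumb, and Selqor, Belkel is earned (B7).
With Belkel, Valmir is earned (B3).
With Belkel, Selqor, and Valmir, Qorxan is earned (B6).
With Qorxan and Irdumb, Vorkye is earned (B4).
Belkel: reached.
Valmir: reached.
Vorkye: reached.
All 3 are reached.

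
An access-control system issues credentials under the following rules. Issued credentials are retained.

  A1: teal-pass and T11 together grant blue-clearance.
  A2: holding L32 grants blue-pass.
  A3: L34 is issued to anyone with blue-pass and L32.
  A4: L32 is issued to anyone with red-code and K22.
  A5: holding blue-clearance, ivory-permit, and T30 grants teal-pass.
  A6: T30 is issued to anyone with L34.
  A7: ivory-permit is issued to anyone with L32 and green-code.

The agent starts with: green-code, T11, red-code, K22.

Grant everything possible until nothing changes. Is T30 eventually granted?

Holding red-code and K22 grants L32 (A4).
Holding L32 grants blue-pass (A2).
Holding blue-pass and L32 grants L34 (A3).
Holding L34 grants T30 (A6).

Yes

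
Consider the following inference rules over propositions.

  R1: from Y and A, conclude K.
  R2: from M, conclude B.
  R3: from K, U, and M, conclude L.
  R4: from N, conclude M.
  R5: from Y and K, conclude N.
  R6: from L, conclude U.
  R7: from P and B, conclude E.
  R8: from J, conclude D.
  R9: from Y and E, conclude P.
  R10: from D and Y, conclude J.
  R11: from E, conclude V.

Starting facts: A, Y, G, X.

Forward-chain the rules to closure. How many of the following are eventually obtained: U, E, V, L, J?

U would need L (R6), but L is never established.
E would need P and B (R7), but P is never established.
V would need E (R11), but E is never established.
L would need K, U, and M (R3), but U is never established.
J would need D and Y (R10), but D is never established.
None of the 5 are reached.

0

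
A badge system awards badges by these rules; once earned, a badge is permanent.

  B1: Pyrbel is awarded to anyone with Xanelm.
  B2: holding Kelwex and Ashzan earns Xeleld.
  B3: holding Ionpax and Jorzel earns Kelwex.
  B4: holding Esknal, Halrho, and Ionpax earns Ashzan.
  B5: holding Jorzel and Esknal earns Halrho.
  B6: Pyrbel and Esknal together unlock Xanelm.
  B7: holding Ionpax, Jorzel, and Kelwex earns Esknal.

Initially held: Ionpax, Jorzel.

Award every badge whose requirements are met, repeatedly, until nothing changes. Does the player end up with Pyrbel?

No

Pyrbel would need Xanelm (B1), but Xanelm is never earned.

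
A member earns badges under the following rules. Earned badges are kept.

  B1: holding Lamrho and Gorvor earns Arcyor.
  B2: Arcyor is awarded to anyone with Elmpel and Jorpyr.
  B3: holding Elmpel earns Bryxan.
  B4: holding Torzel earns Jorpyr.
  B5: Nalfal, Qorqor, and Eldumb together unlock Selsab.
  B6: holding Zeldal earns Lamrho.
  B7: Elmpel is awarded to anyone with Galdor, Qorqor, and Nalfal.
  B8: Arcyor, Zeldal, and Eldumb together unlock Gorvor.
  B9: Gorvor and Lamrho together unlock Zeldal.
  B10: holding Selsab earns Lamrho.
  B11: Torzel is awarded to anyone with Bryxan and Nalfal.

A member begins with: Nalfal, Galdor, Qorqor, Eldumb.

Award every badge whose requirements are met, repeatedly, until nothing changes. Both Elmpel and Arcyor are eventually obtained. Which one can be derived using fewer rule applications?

Elmpel: With Galdor, Qorqor, and Nalfal, Elmpel is earned (B7). [1 rule application]
Arcyor: With Galdor, Qorqor, and Nalfal, Elmpel is earned (B7). With Elmpel, Bryxan is earned (B3). With Bryxan and Nalfal, Torzel is earned (B11). With Torzel, Jorpyr is earned (B4). With Elmpel and Jorpyr, Arcyor is earned (B2). [5 rule applications]
Elmpel needs fewer.

Elmpel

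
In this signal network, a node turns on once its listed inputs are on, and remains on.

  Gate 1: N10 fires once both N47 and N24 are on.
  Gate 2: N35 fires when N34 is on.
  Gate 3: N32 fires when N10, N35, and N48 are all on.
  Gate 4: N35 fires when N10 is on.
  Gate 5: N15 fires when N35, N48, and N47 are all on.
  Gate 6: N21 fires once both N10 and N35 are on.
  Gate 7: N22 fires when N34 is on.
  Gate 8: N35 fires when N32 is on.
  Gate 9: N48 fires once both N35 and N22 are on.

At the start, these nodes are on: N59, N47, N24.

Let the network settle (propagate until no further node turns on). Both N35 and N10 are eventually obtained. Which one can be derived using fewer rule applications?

N10: Gate 1: N47 and N24 on → N10 on. [1 rule application]
N35: N47 and N24 are on, so N10 fires (Gate 1). Gate 4: N10 on → N35 on. [2 rule applications]
N10 needs fewer.

N10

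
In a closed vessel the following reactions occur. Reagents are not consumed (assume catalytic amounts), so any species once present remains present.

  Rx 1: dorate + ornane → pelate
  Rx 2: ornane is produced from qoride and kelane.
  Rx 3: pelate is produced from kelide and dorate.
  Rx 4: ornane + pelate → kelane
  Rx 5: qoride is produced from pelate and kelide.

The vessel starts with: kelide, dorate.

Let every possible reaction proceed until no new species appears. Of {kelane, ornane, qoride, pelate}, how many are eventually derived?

2

kelide and dorate present → pelate forms (Rx 3).
pelate and kelide present → qoride forms (Rx 5).
kelane would need ornane and pelate (Rx 4), but ornane never forms.
ornane would need qoride and kelane (Rx 2), but kelane never forms.
qoride: reached.
pelate: reached.
Reached: qoride and pelate — 2 of the 4.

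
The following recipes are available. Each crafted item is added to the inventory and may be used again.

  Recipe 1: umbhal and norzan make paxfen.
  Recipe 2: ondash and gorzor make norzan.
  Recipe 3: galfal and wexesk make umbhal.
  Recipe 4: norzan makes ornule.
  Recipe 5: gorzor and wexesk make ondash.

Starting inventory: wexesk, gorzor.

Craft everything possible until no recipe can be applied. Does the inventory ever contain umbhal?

No

umbhal would need galfal and wexesk (Recipe 3), but galfal is never obtained.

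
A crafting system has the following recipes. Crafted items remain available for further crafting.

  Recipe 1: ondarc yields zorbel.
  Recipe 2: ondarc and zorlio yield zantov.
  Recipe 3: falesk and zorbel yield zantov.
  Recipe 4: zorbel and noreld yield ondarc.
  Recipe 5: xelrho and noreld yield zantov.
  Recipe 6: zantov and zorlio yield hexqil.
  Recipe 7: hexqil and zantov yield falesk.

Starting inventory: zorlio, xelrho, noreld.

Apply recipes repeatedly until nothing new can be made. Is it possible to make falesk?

xelrho and noreld → zantov (Recipe 5).
zantov and zorlio → hexqil (Recipe 6).
hexqil and zantov → falesk (Recipe 7).

Yes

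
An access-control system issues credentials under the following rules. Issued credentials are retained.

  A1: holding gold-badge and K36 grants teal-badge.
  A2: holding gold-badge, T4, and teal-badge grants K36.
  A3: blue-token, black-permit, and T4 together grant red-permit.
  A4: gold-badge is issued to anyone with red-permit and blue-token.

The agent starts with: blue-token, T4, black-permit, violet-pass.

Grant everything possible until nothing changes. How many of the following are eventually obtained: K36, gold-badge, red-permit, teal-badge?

2

Holding blue-token, black-permit, and T4 grants red-permit (A3).
Holding red-permit and blue-token grants gold-badge (A4).
K36 would need gold-badge, T4, and teal-badge (A2), but teal-badge is never granted.
gold-badge: reached.
red-permit: reached.
teal-badge would need gold-badge and K36 (A1), but K36 is never granted.
Reached: gold-badge and red-permit — 2 of the 4.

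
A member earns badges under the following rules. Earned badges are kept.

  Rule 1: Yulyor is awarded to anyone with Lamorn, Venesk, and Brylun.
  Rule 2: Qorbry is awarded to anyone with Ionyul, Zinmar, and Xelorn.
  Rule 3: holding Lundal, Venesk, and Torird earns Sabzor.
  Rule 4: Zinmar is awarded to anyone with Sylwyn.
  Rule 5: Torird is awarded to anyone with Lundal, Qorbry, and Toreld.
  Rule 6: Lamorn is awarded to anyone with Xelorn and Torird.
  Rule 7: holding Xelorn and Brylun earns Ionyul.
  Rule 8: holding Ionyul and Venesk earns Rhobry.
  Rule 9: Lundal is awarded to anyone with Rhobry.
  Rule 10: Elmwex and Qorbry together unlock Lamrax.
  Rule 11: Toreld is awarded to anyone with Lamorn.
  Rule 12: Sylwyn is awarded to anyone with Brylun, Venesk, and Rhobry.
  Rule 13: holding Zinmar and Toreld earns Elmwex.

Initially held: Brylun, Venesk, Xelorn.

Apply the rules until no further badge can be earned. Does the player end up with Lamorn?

No

Lamorn would need Xelorn and Torird (Rule 6), but Torird is never earned.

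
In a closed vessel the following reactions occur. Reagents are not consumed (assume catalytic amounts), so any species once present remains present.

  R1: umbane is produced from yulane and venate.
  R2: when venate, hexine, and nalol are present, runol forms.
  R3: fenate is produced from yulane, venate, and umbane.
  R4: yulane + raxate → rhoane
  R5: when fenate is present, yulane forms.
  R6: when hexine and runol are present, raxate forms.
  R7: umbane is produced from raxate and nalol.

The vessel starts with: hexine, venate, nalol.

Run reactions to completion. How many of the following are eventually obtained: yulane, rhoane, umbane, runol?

venate, hexine, and nalol present → runol forms (R2).
hexine and runol present → raxate forms (R6).
raxate and nalol present → umbane forms (R7).
yulane would need fenate (R5), but fenate never forms.
rhoane would need yulane and raxate (R4), but yulane never forms.
umbane: reached.
runol: reached.
Reached: umbane and runol — 2 of the 4.

2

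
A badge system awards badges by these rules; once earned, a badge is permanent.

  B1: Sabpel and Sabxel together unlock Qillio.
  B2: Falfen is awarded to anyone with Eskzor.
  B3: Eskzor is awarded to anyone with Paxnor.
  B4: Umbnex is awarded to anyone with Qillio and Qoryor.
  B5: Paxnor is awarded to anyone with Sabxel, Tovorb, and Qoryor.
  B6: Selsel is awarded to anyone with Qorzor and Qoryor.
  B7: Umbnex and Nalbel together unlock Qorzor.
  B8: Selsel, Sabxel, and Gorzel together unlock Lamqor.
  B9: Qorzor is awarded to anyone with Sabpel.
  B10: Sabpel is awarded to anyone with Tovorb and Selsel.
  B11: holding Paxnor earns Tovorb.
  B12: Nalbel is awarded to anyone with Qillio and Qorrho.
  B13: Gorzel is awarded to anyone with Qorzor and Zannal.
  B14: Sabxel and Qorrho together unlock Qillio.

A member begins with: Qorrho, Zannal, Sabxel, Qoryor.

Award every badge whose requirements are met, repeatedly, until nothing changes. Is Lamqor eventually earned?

With Sabxel and Qorrho, Qillio is earned (B14).
With Qillio and Qorrho, Nalbel is earned (B12).
With Qillio and Qoryor, Umbnex is earned (B4).
With Umbnex and Nalbel, Qorzor is earned (B7).
With Qorzor and Qoryor, Selsel is earned (B6).
With Qorzor and Zannal, Gorzel is earned (B13).
With Selsel, Sabxel, and Gorzel, Lamqor is earned (B8).

Yes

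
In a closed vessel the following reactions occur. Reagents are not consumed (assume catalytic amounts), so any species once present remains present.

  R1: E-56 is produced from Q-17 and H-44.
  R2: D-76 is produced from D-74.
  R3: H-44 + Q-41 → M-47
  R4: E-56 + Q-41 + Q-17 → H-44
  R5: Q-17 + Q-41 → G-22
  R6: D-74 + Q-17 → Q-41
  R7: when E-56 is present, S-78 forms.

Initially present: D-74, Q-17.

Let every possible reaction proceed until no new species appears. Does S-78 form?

S-78 would need E-56 (R7), but E-56 never forms.

No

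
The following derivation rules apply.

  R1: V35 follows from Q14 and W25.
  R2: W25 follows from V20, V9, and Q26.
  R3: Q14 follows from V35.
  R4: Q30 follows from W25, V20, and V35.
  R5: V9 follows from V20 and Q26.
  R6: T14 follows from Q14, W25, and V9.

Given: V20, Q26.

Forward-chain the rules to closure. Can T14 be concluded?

No

T14 would need Q14, W25, and V9 (R6), but Q14 is never established.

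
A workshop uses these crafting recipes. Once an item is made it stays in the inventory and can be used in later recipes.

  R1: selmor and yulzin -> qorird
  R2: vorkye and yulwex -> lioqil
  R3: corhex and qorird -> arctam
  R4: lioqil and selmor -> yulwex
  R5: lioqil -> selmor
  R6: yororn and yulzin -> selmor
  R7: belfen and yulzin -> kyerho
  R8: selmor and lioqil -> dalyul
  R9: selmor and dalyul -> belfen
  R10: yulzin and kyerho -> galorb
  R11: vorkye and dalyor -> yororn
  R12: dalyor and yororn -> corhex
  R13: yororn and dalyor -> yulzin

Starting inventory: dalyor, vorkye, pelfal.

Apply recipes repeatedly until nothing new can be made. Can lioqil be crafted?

lioqil would need vorkye and yulwex (R2), but yulwex is never obtained.

No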